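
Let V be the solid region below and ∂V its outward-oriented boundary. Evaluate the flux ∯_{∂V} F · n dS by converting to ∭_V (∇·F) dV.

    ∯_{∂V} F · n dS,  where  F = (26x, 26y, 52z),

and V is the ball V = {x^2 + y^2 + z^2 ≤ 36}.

By the divergence theorem,

    ∯_{∂V} F · n dS = ∭_V (∇ · F) dV.

Compute the divergence:
    ∇ · F = ∂F_x/∂x + ∂F_y/∂y + ∂F_z/∂z = 26 + 26 + 52 = 104.

In spherical coordinates, x = ρ sin(φ) cos(θ), y = ρ sin(φ) sin(θ), z = ρ cos(φ), dV = ρ^2 sin(φ) dρ dφ dθ, with 0 ≤ ρ ≤ 6, 0 ≤ φ ≤ π, 0 ≤ θ ≤ 2π.

The integrand, after substitution and multiplying by the volume element, becomes (104) · ρ^2 sin(φ), so

    ∭_V (∇·F) dV = ∫_0^{2π} ∫_0^{π} ∫_0^{6} (104) · ρ^2 sin(φ) dρ dφ dθ.

Inner (ρ from 0 to 6): 7488sin(φ).
Middle (φ from 0 to π): 14976.
Outer (θ from 0 to 2π): 29952π.

Therefore ∯_{∂V} F · n dS = 29952π.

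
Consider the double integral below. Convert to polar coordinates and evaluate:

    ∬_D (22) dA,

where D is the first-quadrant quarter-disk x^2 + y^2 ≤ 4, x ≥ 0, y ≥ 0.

The region D is 0 ≤ r ≤ 2, 0 ≤ θ ≤ π/2 in polar coordinates, where x = r cos(θ), y = r sin(θ), and dA = r dr dθ.

Under the substitution, the integrand becomes 22, so

    ∬_D (22) dA = ∫_{0}^{π/2} ∫_{0}^{2} (22) · r dr dθ.

Inner integral (in r): ∫_{0}^{2} (22) · r dr = 44.

Outer integral (in θ): ∫_{0}^{π/2} (44) dθ = 22π.

Therefore ∬_D (22) dA = 22π.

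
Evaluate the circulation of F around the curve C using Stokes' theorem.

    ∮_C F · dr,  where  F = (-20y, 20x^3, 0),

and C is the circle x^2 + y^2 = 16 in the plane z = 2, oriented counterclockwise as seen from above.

Let S be the flat disk x^2 + y^2 ≤ 16 in the plane z = 2, with upward unit normal n̂ = ẑ. By Stokes' theorem,

    ∮_C F · dr = ∬_S (∇ × F) · n̂ dS = ∬_D (curl F)_z dA,

where D is the disk x^2 + y^2 ≤ 16.

Compute the curl of F = (-20y, 20x^3, 0):
    (∇ × F)_x = ∂F_z/∂y - ∂F_y/∂z = 0,
    (∇ × F)_y = ∂F_x/∂z - ∂F_z/∂x = 0,
    (∇ × F)_z = ∂F_y/∂x - ∂F_x/∂y = 60x^2 + 20.

On z = 2, (curl F)_z = 60x^2 + 20.

Convert to polar (x = r cos θ, y = r sin θ, dA = r dr dθ); the integrand becomes 60r^2cos(θ)^2 + 20, so

    ∬_D (curl F)_z dA = ∫_0^{2π} ∫_0^{4} (60r^2cos(θ)^2 + 20) · r dr dθ.

Inner (r from 0 to 4): 3840cos(θ)^2 + 160.
Outer (θ from 0 to 2π): 4160π.

Therefore ∮_C F · dr = 4160π.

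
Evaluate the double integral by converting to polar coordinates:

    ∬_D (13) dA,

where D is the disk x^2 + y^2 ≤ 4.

The region D is 0 ≤ r ≤ 2, 0 ≤ θ ≤ 2π in polar coordinates, where x = r cos(θ), y = r sin(θ), and dA = r dr dθ.

Under the substitution, the integrand becomes 13, so

    ∬_D (13) dA = ∫_{0}^{2π} ∫_{0}^{2} (13) · r dr dθ.

Inner integral (in r): ∫_{0}^{2} (13) · r dr = 26.

Outer integral (in θ): ∫_{0}^{2π} (26) dθ = 52π.

Therefore ∬_D (13) dA = 52π.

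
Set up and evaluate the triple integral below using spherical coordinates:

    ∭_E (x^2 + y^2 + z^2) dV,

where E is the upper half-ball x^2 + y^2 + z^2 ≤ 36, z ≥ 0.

In spherical coordinates, x = ρ sin(φ) cos(θ), y = ρ sin(φ) sin(θ), z = ρ cos(φ), and dV = ρ^2 sin(φ) dρ dφ dθ.

The integrand becomes ρ^2, so

    ∭_E (x^2 + y^2 + z^2) dV = ∫_{0}^{2π} ∫_{0}^{π/2} ∫_{0}^{6} (ρ^2) · ρ^2 sin(φ) dρ dφ dθ.

Inner (ρ): 7776sin(φ)/5.
Middle (φ): 7776/5.
Outer (θ): 15552π/5.

Therefore the triple integral equals 15552π/5.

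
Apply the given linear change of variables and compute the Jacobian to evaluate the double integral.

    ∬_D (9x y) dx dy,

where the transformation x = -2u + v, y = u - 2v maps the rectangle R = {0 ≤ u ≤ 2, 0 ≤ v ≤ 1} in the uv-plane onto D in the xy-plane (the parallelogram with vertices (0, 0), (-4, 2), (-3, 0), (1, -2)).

Compute the Jacobian determinant of (x, y) with respect to (u, v):

    ∂(x,y)/∂(u,v) = | -2  1 | = (-2)(-2) - (1)(1) = 3.
                   | 1  -2 |

Its absolute value is |J| = 3 (the area scaling factor).

Substituting x = -2u + v, y = u - 2v into the integrand,

    9x y → -18u^2 + 45u v - 18v^2,

so the integral becomes

    ∬_R (-18u^2 + 45u v - 18v^2) · |J| du dv = ∫_0^2 ∫_0^1 (-54u^2 + 135u v - 54v^2) dv du.

Inner (v): -54u^2 + 135u/2 - 18.
Outer (u): -45.

Therefore ∬_D (9x y) dx dy = -45.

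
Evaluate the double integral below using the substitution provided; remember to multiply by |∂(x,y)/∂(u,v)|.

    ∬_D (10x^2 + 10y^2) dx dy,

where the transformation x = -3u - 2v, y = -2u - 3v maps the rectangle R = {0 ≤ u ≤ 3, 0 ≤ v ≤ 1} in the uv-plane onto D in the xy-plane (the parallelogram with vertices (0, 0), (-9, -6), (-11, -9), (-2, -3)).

Compute the Jacobian determinant of (x, y) with respect to (u, v):

    ∂(x,y)/∂(u,v) = | -3  -2 | = (-3)(-3) - (-2)(-2) = 5.
                   | -2  -3 |

Its absolute value is |J| = 5 (the area scaling factor).

Substituting x = -3u - 2v, y = -2u - 3v into the integrand,

    10x^2 + 10y^2 → 130u^2 + 240u v + 130v^2,

so the integral becomes

    ∬_R (130u^2 + 240u v + 130v^2) · |J| du dv = ∫_0^3 ∫_0^1 (650u^2 + 1200u v + 650v^2) dv du.

Inner (v): 650u^2 + 600u + 650/3.
Outer (u): 9200.

Therefore ∬_D (10x^2 + 10y^2) dx dy = 9200.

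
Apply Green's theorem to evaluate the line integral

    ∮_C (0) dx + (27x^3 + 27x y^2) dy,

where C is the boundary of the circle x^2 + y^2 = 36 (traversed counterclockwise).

Green's theorem converts the closed line integral into a double integral over the enclosed region D:

    ∮_C P dx + Q dy = ∬_D (∂Q/∂x - ∂P/∂y) dA.

Here P = 0, Q = 27x^3 + 27x y^2, so

    ∂Q/∂x = 81x^2 + 27y^2,    ∂P/∂y = 0,
    ∂Q/∂x - ∂P/∂y = 81x^2 + 27y^2.

D is the region x^2 + y^2 ≤ 36. Evaluating the double integral:

In polar coordinates (x = r cos θ, y = r sin θ, dA = r dr dθ) the integrand becomes 27r^2(cos(2θ) + 2), so

    ∬_D (81x^2 + 27y^2) dA = ∫_0^{2π} ∫_0^{6} (27r^2(cos(2θ) + 2)) · r dr dθ.

Inner (r from 0 to 6): 8748cos(2θ) + 17496.
Outer (θ from 0 to 2π): 34992π.

Therefore ∮_C P dx + Q dy = 34992π.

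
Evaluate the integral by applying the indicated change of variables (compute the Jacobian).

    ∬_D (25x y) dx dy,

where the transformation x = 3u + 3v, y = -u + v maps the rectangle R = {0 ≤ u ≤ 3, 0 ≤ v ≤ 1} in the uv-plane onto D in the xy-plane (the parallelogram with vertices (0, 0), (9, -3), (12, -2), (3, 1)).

Compute the Jacobian determinant of (x, y) with respect to (u, v):

    ∂(x,y)/∂(u,v) = | 3  3 | = (3)(1) - (3)(-1) = 6.
                   | -1  1 |

Its absolute value is |J| = 6 (the area scaling factor).

Substituting x = 3u + 3v, y = -u + v into the integrand,

    25x y → -75u^2 + 75v^2,

so the integral becomes

    ∬_R (-75u^2 + 75v^2) · |J| du dv = ∫_0^3 ∫_0^1 (-450u^2 + 450v^2) dv du.

Inner (v): 150 - 450u^2.
Outer (u): -3600.

Therefore ∬_D (25x y) dx dy = -3600.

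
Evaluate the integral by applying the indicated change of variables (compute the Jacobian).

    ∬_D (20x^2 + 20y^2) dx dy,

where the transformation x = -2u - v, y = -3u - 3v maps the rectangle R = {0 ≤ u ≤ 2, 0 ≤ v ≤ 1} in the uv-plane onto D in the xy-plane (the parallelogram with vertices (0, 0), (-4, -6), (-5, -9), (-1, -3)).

Compute the Jacobian determinant of (x, y) with respect to (u, v):

    ∂(x,y)/∂(u,v) = | -2  -1 | = (-2)(-3) - (-1)(-3) = 3.
                   | -3  -3 |

Its absolute value is |J| = 3 (the area scaling factor).

Substituting x = -2u - v, y = -3u - 3v into the integrand,

    20x^2 + 20y^2 → 260u^2 + 440u v + 200v^2,

so the integral becomes

    ∬_R (260u^2 + 440u v + 200v^2) · |J| du dv = ∫_0^2 ∫_0^1 (780u^2 + 1320u v + 600v^2) dv du.

Inner (v): 780u^2 + 660u + 200.
Outer (u): 3800.

Therefore ∬_D (20x^2 + 20y^2) dx dy = 3800.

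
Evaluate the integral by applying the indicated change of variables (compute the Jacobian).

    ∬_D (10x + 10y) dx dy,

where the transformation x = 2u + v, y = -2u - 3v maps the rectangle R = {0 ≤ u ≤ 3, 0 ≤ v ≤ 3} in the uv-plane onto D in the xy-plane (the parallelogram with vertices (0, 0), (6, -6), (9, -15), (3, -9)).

Compute the Jacobian determinant of (x, y) with respect to (u, v):

    ∂(x,y)/∂(u,v) = | 2  1 | = (2)(-3) - (1)(-2) = -4.
                   | -2  -3 |

Its absolute value is |J| = 4 (the area scaling factor).

Substituting x = 2u + v, y = -2u - 3v into the integrand,

    10x + 10y → -20v,

so the integral becomes

    ∬_R (-20v) · |J| du dv = ∫_0^3 ∫_0^3 (-80v) dv du.

Inner (v): -360.
Outer (u): -1080.

Therefore ∬_D (10x + 10y) dx dy = -1080.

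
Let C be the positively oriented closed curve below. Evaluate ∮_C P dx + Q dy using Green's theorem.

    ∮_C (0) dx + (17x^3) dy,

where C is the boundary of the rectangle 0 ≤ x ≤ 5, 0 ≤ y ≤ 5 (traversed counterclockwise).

Green's theorem converts the closed line integral into a double integral over the enclosed region D:

    ∮_C P dx + Q dy = ∬_D (∂Q/∂x - ∂P/∂y) dA.

Here P = 0, Q = 17x^3, so

    ∂Q/∂x = 51x^2,    ∂P/∂y = 0,
    ∂Q/∂x - ∂P/∂y = 51x^2.

D is the region 0 ≤ x ≤ 5, 0 ≤ y ≤ 5. Evaluating the double integral:

    ∬_D (51x^2) dA = ∫_0^{5} ∫_0^{5} (51x^2) dy dx.

Inner (y from 0 to 5): 255x^2.
Outer (x from 0 to 5): 10625.

Therefore ∮_C P dx + Q dy = 10625.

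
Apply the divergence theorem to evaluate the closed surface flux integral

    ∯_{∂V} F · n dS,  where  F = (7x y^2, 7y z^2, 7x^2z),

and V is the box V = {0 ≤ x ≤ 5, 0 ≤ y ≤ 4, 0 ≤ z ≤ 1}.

By the divergence theorem,

    ∯_{∂V} F · n dS = ∭_V (∇ · F) dV.

Compute the divergence:
    ∇ · F = ∂F_x/∂x + ∂F_y/∂y + ∂F_z/∂z = 7y^2 + 7z^2 + 7x^2 = 7x^2 + 7y^2 + 7z^2.

V is a rectangular box, so dV = dx dy dz with 0 ≤ x ≤ 5, 0 ≤ y ≤ 4, 0 ≤ z ≤ 1.

Integrate (7x^2 + 7y^2 + 7z^2) over V as an iterated integral:

    ∭_V (∇·F) dV = ∫_0^{5} ∫_0^{4} ∫_0^{1} (7x^2 + 7y^2 + 7z^2) dz dy dx.

Inner (z from 0 to 1): 7x^2 + 7y^2 + 7/3.
Middle (y from 0 to 4): 28x^2 + 476/3.
Outer (x from 0 to 5): 1960.

Therefore ∯_{∂V} F · n dS = 1960.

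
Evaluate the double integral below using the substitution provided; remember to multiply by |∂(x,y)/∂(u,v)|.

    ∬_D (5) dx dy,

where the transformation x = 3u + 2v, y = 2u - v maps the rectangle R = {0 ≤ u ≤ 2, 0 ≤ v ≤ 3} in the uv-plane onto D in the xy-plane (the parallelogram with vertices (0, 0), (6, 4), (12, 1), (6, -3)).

Compute the Jacobian determinant of (x, y) with respect to (u, v):

    ∂(x,y)/∂(u,v) = | 3  2 | = (3)(-1) - (2)(2) = -7.
                   | 2  -1 |

Its absolute value is |J| = 7 (the area scaling factor).

Substituting x = 3u + 2v, y = 2u - v into the integrand,

    5 → 5,

so the integral becomes

    ∬_R (5) · |J| du dv = ∫_0^2 ∫_0^3 (35) dv du.

Inner (v): 105.
Outer (u): 210.

Therefore ∬_D (5) dx dy = 210.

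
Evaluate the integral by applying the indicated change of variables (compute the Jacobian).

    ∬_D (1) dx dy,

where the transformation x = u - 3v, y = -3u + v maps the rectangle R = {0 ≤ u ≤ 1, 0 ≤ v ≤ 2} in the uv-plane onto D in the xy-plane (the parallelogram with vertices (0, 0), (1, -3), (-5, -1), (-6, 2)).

Compute the Jacobian determinant of (x, y) with respect to (u, v):

    ∂(x,y)/∂(u,v) = | 1  -3 | = (1)(1) - (-3)(-3) = -8.
                   | -3  1 |

Its absolute value is |J| = 8 (the area scaling factor).

Substituting x = u - 3v, y = -3u + v into the integrand,

    1 → 1,

so the integral becomes

    ∬_R (1) · |J| du dv = ∫_0^1 ∫_0^2 (8) dv du.

Inner (v): 16.
Outer (u): 16.

Therefore ∬_D (1) dx dy = 16.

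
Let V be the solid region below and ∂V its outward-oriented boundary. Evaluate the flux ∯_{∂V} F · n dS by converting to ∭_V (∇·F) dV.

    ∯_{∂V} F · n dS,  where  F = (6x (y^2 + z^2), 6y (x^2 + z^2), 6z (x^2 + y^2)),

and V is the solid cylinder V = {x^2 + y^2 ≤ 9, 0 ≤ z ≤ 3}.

By the divergence theorem,

    ∯_{∂V} F · n dS = ∭_V (∇ · F) dV.

Compute the divergence:
    ∇ · F = ∂F_x/∂x + ∂F_y/∂y + ∂F_z/∂z = 6y^2 + 6z^2 + 6x^2 + 6z^2 + 6x^2 + 6y^2 = 12x^2 + 12y^2 + 12z^2.

In cylindrical coordinates, x = r cos(θ), y = r sin(θ), z = z, dV = r dr dθ dz, with 0 ≤ r ≤ 3, 0 ≤ θ ≤ 2π, 0 ≤ z ≤ 3.

The integrand, after substitution and multiplying by the volume element, becomes (12r^2 + 12z^2) · r, so

    ∭_V (∇·F) dV = ∫_0^{2π} ∫_0^{3} ∫_0^{3} (12r^2 + 12z^2) · r dz dr dθ.

Inner (z from 0 to 3): 36r (r^2 + 3).
Middle (r from 0 to 3): 1215.
Outer (θ from 0 to 2π): 2430π.

Therefore ∯_{∂V} F · n dS = 2430π.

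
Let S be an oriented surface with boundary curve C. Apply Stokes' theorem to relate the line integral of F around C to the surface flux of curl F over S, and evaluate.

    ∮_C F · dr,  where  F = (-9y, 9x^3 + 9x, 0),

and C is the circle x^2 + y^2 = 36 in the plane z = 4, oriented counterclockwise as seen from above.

Let S be the flat disk x^2 + y^2 ≤ 36 in the plane z = 4, with upward unit normal n̂ = ẑ. By Stokes' theorem,

    ∮_C F · dr = ∬_S (∇ × F) · n̂ dS = ∬_D (curl F)_z dA,

where D is the disk x^2 + y^2 ≤ 36.

Compute the curl of F = (-9y, 9x^3 + 9x, 0):
    (∇ × F)_x = ∂F_z/∂y - ∂F_y/∂z = 0,
    (∇ × F)_y = ∂F_x/∂z - ∂F_z/∂x = 0,
    (∇ × F)_z = ∂F_y/∂x - ∂F_x/∂y = 27x^2 + 18.

On z = 4, (curl F)_z = 27x^2 + 18.

Convert to polar (x = r cos θ, y = r sin θ, dA = r dr dθ); the integrand becomes 27r^2cos(θ)^2 + 18, so

    ∬_D (curl F)_z dA = ∫_0^{2π} ∫_0^{6} (27r^2cos(θ)^2 + 18) · r dr dθ.

Inner (r from 0 to 6): 8748cos(θ)^2 + 324.
Outer (θ from 0 to 2π): 9396π.

Therefore ∮_C F · dr = 9396π.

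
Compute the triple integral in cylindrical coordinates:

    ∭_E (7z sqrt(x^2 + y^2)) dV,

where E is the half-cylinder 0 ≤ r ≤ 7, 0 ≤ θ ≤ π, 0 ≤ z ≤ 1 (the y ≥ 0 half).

In cylindrical coordinates, x = r cos(θ), y = r sin(θ), z = z, and dV = r dr dθ dz.

The integrand becomes 7r z, so

    ∭_E (7z sqrt(x^2 + y^2)) dV = ∫_{0}^{π} ∫_{0}^{7} ∫_{0}^{1} (7r z) · r dz dr dθ.

Inner (z): 7r^2/2.
Middle (r from 0 to 7): 2401/6.
Outer (θ): 2401π/6.

Therefore the triple integral equals 2401π/6.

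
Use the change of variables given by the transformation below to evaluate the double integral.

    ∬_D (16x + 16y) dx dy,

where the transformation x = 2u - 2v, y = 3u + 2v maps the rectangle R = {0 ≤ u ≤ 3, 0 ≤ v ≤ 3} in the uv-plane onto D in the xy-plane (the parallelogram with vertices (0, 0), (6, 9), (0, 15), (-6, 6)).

Compute the Jacobian determinant of (x, y) with respect to (u, v):

    ∂(x,y)/∂(u,v) = | 2  -2 | = (2)(2) - (-2)(3) = 10.
                   | 3  2 |

Its absolute value is |J| = 10 (the area scaling factor).

Substituting x = 2u - 2v, y = 3u + 2v into the integrand,

    16x + 16y → 80u,

so the integral becomes

    ∬_R (80u) · |J| du dv = ∫_0^3 ∫_0^3 (800u) dv du.

Inner (v): 2400u.
Outer (u): 10800.

Therefore ∬_D (16x + 16y) dx dy = 10800.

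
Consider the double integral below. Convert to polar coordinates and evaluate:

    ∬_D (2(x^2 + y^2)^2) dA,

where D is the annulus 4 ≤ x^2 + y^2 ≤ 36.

The region D is 2 ≤ r ≤ 6, 0 ≤ θ ≤ 2π in polar coordinates, where x = r cos(θ), y = r sin(θ), and dA = r dr dθ.

Under the substitution, the integrand becomes 2r^4, so

    ∬_D (2(x^2 + y^2)^2) dA = ∫_{0}^{2π} ∫_{2}^{6} (2r^4) · r dr dθ.

Inner integral (in r): ∫_{2}^{6} (2r^4) · r dr = 46592/3.

Outer integral (in θ): ∫_{0}^{2π} (46592/3) dθ = 93184π/3.

Therefore ∬_D (2(x^2 + y^2)^2) dA = 93184π/3.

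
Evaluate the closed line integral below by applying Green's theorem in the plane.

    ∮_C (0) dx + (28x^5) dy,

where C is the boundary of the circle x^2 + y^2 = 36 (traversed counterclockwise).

Green's theorem converts the closed line integral into a double integral over the enclosed region D:

    ∮_C P dx + Q dy = ∬_D (∂Q/∂x - ∂P/∂y) dA.

Here P = 0, Q = 28x^5, so

    ∂Q/∂x = 140x^4,    ∂P/∂y = 0,
    ∂Q/∂x - ∂P/∂y = 140x^4.

D is the region x^2 + y^2 ≤ 36. Evaluating the double integral:

In polar coordinates (x = r cos θ, y = r sin θ, dA = r dr dθ) the integrand becomes 140r^4cos(θ)^4, so

    ∬_D (140x^4) dA = ∫_0^{2π} ∫_0^{6} (140r^4cos(θ)^4) · r dr dθ.

Inner (r from 0 to 6): 1088640cos(θ)^4.
Outer (θ from 0 to 2π): 816480π.

Therefore ∮_C P dx + Q dy = 816480π.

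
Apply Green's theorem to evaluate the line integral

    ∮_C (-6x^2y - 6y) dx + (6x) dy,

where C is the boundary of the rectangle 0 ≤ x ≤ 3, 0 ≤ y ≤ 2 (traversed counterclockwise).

Green's theorem converts the closed line integral into a double integral over the enclosed region D:

    ∮_C P dx + Q dy = ∬_D (∂Q/∂x - ∂P/∂y) dA.

Here P = -6x^2y - 6y, Q = 6x, so

    ∂Q/∂x = 6,    ∂P/∂y = -6x^2 - 6,
    ∂Q/∂x - ∂P/∂y = 6x^2 + 12.

D is the region 0 ≤ x ≤ 3, 0 ≤ y ≤ 2. Evaluating the double integral:

    ∬_D (6x^2 + 12) dA = ∫_0^{3} ∫_0^{2} (6x^2 + 12) dy dx.

Inner (y from 0 to 2): 12x^2 + 24.
Outer (x from 0 to 3): 180.

Therefore ∮_C P dx + Q dy = 180.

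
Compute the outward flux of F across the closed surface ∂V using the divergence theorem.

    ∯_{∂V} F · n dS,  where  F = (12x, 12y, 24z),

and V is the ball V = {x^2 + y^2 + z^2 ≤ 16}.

By the divergence theorem,

    ∯_{∂V} F · n dS = ∭_V (∇ · F) dV.

Compute the divergence:
    ∇ · F = ∂F_x/∂x + ∂F_y/∂y + ∂F_z/∂z = 12 + 12 + 24 = 48.

In spherical coordinates, x = ρ sin(φ) cos(θ), y = ρ sin(φ) sin(θ), z = ρ cos(φ), dV = ρ^2 sin(φ) dρ dφ dθ, with 0 ≤ ρ ≤ 4, 0 ≤ φ ≤ π, 0 ≤ θ ≤ 2π.

The integrand, after substitution and multiplying by the volume element, becomes (48) · ρ^2 sin(φ), so

    ∭_V (∇·F) dV = ∫_0^{2π} ∫_0^{π} ∫_0^{4} (48) · ρ^2 sin(φ) dρ dφ dθ.

Inner (ρ from 0 to 4): 1024sin(φ).
Middle (φ from 0 to π): 2048.
Outer (θ from 0 to 2π): 4096π.

Therefore ∯_{∂V} F · n dS = 4096π.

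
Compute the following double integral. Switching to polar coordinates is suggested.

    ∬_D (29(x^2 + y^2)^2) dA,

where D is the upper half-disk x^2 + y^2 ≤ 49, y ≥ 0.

The region D is 0 ≤ r ≤ 7, 0 ≤ θ ≤ π in polar coordinates, where x = r cos(θ), y = r sin(θ), and dA = r dr dθ.

Under the substitution, the integrand becomes 29r^4, so

    ∬_D (29(x^2 + y^2)^2) dA = ∫_{0}^{π} ∫_{0}^{7} (29r^4) · r dr dθ.

Inner integral (in r): ∫_{0}^{7} (29r^4) · r dr = 3411821/6.

Outer integral (in θ): ∫_{0}^{π} (3411821/6) dθ = 3411821π/6.

Therefore ∬_D (29(x^2 + y^2)^2) dA = 3411821π/6.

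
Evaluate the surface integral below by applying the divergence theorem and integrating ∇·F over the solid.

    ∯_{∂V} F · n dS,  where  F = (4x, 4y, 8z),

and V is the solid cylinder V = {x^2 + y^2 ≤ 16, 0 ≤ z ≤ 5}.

By the divergence theorem,

    ∯_{∂V} F · n dS = ∭_V (∇ · F) dV.

Compute the divergence:
    ∇ · F = ∂F_x/∂x + ∂F_y/∂y + ∂F_z/∂z = 4 + 4 + 8 = 16.

In cylindrical coordinates, x = r cos(θ), y = r sin(θ), z = z, dV = r dr dθ dz, with 0 ≤ r ≤ 4, 0 ≤ θ ≤ 2π, 0 ≤ z ≤ 5.

The integrand, after substitution and multiplying by the volume element, becomes (16) · r, so

    ∭_V (∇·F) dV = ∫_0^{2π} ∫_0^{4} ∫_0^{5} (16) · r dz dr dθ.

Inner (z from 0 to 5): 80r.
Middle (r from 0 to 4): 640.
Outer (θ from 0 to 2π): 1280π.

Therefore ∯_{∂V} F · n dS = 1280π.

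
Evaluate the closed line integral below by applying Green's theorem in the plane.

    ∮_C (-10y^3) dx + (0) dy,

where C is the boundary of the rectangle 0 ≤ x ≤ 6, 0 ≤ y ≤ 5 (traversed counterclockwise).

Green's theorem converts the closed line integral into a double integral over the enclosed region D:

    ∮_C P dx + Q dy = ∬_D (∂Q/∂x - ∂P/∂y) dA.

Here P = -10y^3, Q = 0, so

    ∂Q/∂x = 0,    ∂P/∂y = -30y^2,
    ∂Q/∂x - ∂P/∂y = 30y^2.

D is the region 0 ≤ x ≤ 6, 0 ≤ y ≤ 5. Evaluating the double integral:

    ∬_D (30y^2) dA = ∫_0^{6} ∫_0^{5} (30y^2) dy dx.

Inner (y from 0 to 5): 1250.
Outer (x from 0 to 6): 7500.

Therefore ∮_C P dx + Q dy = 7500.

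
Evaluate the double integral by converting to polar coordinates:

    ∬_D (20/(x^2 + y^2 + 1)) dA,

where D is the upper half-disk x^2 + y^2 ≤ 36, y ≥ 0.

The region D is 0 ≤ r ≤ 6, 0 ≤ θ ≤ π in polar coordinates, where x = r cos(θ), y = r sin(θ), and dA = r dr dθ.

Under the substitution, the integrand becomes 20/(r^2 + 1), so

    ∬_D (20/(x^2 + y^2 + 1)) dA = ∫_{0}^{π} ∫_{0}^{6} (20/(r^2 + 1)) · r dr dθ.

Inner integral (in r): ∫_{0}^{6} (20/(r^2 + 1)) · r dr = log(4808584372417849).

Outer integral (in θ): ∫_{0}^{π} (log(4808584372417849)) dθ = log(4808584372417849^π).

Therefore ∬_D (20/(x^2 + y^2 + 1)) dA = log(4808584372417849^π).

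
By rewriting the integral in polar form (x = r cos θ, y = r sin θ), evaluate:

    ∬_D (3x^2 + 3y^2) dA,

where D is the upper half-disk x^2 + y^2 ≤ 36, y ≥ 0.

The region D is 0 ≤ r ≤ 6, 0 ≤ θ ≤ π in polar coordinates, where x = r cos(θ), y = r sin(θ), and dA = r dr dθ.

Under the substitution, the integrand becomes 3r^2, so

    ∬_D (3x^2 + 3y^2) dA = ∫_{0}^{π} ∫_{0}^{6} (3r^2) · r dr dθ.

Inner integral (in r): ∫_{0}^{6} (3r^2) · r dr = 972.

Outer integral (in θ): ∫_{0}^{π} (972) dθ = 972π.

Therefore ∬_D (3x^2 + 3y^2) dA = 972π.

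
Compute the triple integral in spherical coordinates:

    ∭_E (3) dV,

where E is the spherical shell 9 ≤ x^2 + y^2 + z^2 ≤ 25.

In spherical coordinates, x = ρ sin(φ) cos(θ), y = ρ sin(φ) sin(θ), z = ρ cos(φ), and dV = ρ^2 sin(φ) dρ dφ dθ.

The integrand becomes 3, so

    ∭_E (3) dV = ∫_{0}^{2π} ∫_{0}^{π} ∫_{3}^{5} (3) · ρ^2 sin(φ) dρ dφ dθ.

Inner (ρ): 98sin(φ).
Middle (φ): 196.
Outer (θ): 392π.

Therefore the triple integral equals 392π.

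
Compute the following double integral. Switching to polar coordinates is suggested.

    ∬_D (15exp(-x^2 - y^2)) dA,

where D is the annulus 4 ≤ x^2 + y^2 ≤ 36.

The region D is 2 ≤ r ≤ 6, 0 ≤ θ ≤ 2π in polar coordinates, where x = r cos(θ), y = r sin(θ), and dA = r dr dθ.

Under the substitution, the integrand becomes 15exp(-r^2), so

    ∬_D (15exp(-x^2 - y^2)) dA = ∫_{0}^{2π} ∫_{2}^{6} (15exp(-r^2)) · r dr dθ.

Inner integral (in r): ∫_{2}^{6} (15exp(-r^2)) · r dr = -(15 - 15exp(32))exp(-36)/2.

Outer integral (in θ): ∫_{0}^{2π} (-(15 - 15exp(32))exp(-36)/2) dθ = -15π (1 - exp(32))exp(-36).

Therefore ∬_D (15exp(-x^2 - y^2)) dA = -15π (1 - exp(32))exp(-36).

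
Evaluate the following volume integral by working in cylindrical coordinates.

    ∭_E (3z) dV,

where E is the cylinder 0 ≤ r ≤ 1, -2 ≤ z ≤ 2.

In cylindrical coordinates, x = r cos(θ), y = r sin(θ), z = z, and dV = r dr dθ dz.

The integrand becomes 3z, so

    ∭_E (3z) dV = ∫_{0}^{2π} ∫_{0}^{1} ∫_{-2}^{2} (3z) · r dz dr dθ.

Inner (z): 0.
Middle (r from 0 to 1): 0.
Outer (θ): 0.

Therefore the triple integral equals 0.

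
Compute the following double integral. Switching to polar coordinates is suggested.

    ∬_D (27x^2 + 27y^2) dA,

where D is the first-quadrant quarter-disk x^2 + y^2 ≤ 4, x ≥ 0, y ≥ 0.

The region D is 0 ≤ r ≤ 2, 0 ≤ θ ≤ π/2 in polar coordinates, where x = r cos(θ), y = r sin(θ), and dA = r dr dθ.

Under the substitution, the integrand becomes 27r^2, so

    ∬_D (27x^2 + 27y^2) dA = ∫_{0}^{π/2} ∫_{0}^{2} (27r^2) · r dr dθ.

Inner integral (in r): ∫_{0}^{2} (27r^2) · r dr = 108.

Outer integral (in θ): ∫_{0}^{π/2} (108) dθ = 54π.

Therefore ∬_D (27x^2 + 27y^2) dA = 54π.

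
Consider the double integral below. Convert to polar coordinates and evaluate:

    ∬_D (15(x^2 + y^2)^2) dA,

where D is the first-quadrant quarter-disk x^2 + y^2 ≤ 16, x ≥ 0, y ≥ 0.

The region D is 0 ≤ r ≤ 4, 0 ≤ θ ≤ π/2 in polar coordinates, where x = r cos(θ), y = r sin(θ), and dA = r dr dθ.

Under the substitution, the integrand becomes 15r^4, so

    ∬_D (15(x^2 + y^2)^2) dA = ∫_{0}^{π/2} ∫_{0}^{4} (15r^4) · r dr dθ.

Inner integral (in r): ∫_{0}^{4} (15r^4) · r dr = 10240.

Outer integral (in θ): ∫_{0}^{π/2} (10240) dθ = 5120π.

Therefore ∬_D (15(x^2 + y^2)^2) dA = 5120π.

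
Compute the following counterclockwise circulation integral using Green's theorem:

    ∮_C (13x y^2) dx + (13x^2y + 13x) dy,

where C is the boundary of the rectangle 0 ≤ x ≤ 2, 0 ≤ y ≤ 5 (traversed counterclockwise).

Green's theorem converts the closed line integral into a double integral over the enclosed region D:

    ∮_C P dx + Q dy = ∬_D (∂Q/∂x - ∂P/∂y) dA.

Here P = 13x y^2, Q = 13x^2y + 13x, so

    ∂Q/∂x = 26x y + 13,    ∂P/∂y = 26x y,
    ∂Q/∂x - ∂P/∂y = 13.

D is the region 0 ≤ x ≤ 2, 0 ≤ y ≤ 5. Evaluating the double integral:

    ∬_D (13) dA = ∫_0^{2} ∫_0^{5} (13) dy dx.

Inner (y from 0 to 5): 65.
Outer (x from 0 to 2): 130.

Therefore ∮_C P dx + Q dy = 130.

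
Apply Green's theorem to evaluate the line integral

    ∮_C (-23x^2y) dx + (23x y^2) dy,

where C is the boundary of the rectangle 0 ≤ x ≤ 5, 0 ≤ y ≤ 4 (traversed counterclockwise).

Green's theorem converts the closed line integral into a double integral over the enclosed region D:

    ∮_C P dx + Q dy = ∬_D (∂Q/∂x - ∂P/∂y) dA.

Here P = -23x^2y, Q = 23x y^2, so

    ∂Q/∂x = 23y^2,    ∂P/∂y = -23x^2,
    ∂Q/∂x - ∂P/∂y = 23x^2 + 23y^2.

D is the region 0 ≤ x ≤ 5, 0 ≤ y ≤ 4. Evaluating the double integral:

    ∬_D (23x^2 + 23y^2) dA = ∫_0^{5} ∫_0^{4} (23x^2 + 23y^2) dy dx.

Inner (y from 0 to 4): 92x^2 + 1472/3.
Outer (x from 0 to 5): 18860/3.

Therefore ∮_C P dx + Q dy = 18860/3.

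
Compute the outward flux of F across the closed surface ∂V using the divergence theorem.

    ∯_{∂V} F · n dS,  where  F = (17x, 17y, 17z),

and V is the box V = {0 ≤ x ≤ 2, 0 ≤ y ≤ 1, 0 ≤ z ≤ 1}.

By the divergence theorem,

    ∯_{∂V} F · n dS = ∭_V (∇ · F) dV.

Compute the divergence:
    ∇ · F = ∂F_x/∂x + ∂F_y/∂y + ∂F_z/∂z = 17 + 17 + 17 = 51.

V is a rectangular box, so dV = dx dy dz with 0 ≤ x ≤ 2, 0 ≤ y ≤ 1, 0 ≤ z ≤ 1.

Integrate (51) over V as an iterated integral:

    ∭_V (∇·F) dV = ∫_0^{2} ∫_0^{1} ∫_0^{1} (51) dz dy dx.

Inner (z from 0 to 1): 51.
Middle (y from 0 to 1): 51.
Outer (x from 0 to 2): 102.

Therefore ∯_{∂V} F · n dS = 102.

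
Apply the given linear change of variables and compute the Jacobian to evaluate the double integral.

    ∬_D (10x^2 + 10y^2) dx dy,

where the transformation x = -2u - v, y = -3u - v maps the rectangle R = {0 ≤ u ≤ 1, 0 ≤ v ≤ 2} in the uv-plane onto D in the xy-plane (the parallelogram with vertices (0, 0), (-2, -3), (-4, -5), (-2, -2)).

Compute the Jacobian determinant of (x, y) with respect to (u, v):

    ∂(x,y)/∂(u,v) = | -2  -1 | = (-2)(-1) - (-1)(-3) = -1.
                   | -3  -1 |

Its absolute value is |J| = 1 (the area scaling factor).

Substituting x = -2u - v, y = -3u - v into the integrand,

    10x^2 + 10y^2 → 130u^2 + 100u v + 20v^2,

so the integral becomes

    ∬_R (130u^2 + 100u v + 20v^2) · |J| du dv = ∫_0^1 ∫_0^2 (130u^2 + 100u v + 20v^2) dv du.

Inner (v): 260u^2 + 200u + 160/3.
Outer (u): 240.

Therefore ∬_D (10x^2 + 10y^2) dx dy = 240.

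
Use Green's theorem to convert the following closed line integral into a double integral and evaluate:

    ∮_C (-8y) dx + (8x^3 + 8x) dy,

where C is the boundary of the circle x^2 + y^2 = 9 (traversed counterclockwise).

Green's theorem converts the closed line integral into a double integral over the enclosed region D:

    ∮_C P dx + Q dy = ∬_D (∂Q/∂x - ∂P/∂y) dA.

Here P = -8y, Q = 8x^3 + 8x, so

    ∂Q/∂x = 24x^2 + 8,    ∂P/∂y = -8,
    ∂Q/∂x - ∂P/∂y = 24x^2 + 16.

D is the region x^2 + y^2 ≤ 9. Evaluating the double integral:

In polar coordinates (x = r cos θ, y = r sin θ, dA = r dr dθ) the integrand becomes 24r^2cos(θ)^2 + 16, so

    ∬_D (24x^2 + 16) dA = ∫_0^{2π} ∫_0^{3} (24r^2cos(θ)^2 + 16) · r dr dθ.

Inner (r from 0 to 3): 486cos(θ)^2 + 72.
Outer (θ from 0 to 2π): 630π.

Therefore ∮_C P dx + Q dy = 630π.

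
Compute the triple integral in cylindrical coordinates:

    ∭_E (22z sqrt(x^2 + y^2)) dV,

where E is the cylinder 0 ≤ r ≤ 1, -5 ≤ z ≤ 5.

In cylindrical coordinates, x = r cos(θ), y = r sin(θ), z = z, and dV = r dr dθ dz.

The integrand becomes 22r z, so

    ∭_E (22z sqrt(x^2 + y^2)) dV = ∫_{0}^{2π} ∫_{0}^{1} ∫_{-5}^{5} (22r z) · r dz dr dθ.

Inner (z): 0.
Middle (r from 0 to 1): 0.
Outer (θ): 0.

Therefore the triple integral equals 0.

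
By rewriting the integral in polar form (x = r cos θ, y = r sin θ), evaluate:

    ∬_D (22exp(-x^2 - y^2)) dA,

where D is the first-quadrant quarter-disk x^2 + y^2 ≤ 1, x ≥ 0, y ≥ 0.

The region D is 0 ≤ r ≤ 1, 0 ≤ θ ≤ π/2 in polar coordinates, where x = r cos(θ), y = r sin(θ), and dA = r dr dθ.

Under the substitution, the integrand becomes 22exp(-r^2), so

    ∬_D (22exp(-x^2 - y^2)) dA = ∫_{0}^{π/2} ∫_{0}^{1} (22exp(-r^2)) · r dr dθ.

Inner integral (in r): ∫_{0}^{1} (22exp(-r^2)) · r dr = 11 - 11exp(-1).

Outer integral (in θ): ∫_{0}^{π/2} (11 - 11exp(-1)) dθ = -11π (1 - e)exp(-1)/2.

Therefore ∬_D (22exp(-x^2 - y^2)) dA = -11π (1 - e)exp(-1)/2.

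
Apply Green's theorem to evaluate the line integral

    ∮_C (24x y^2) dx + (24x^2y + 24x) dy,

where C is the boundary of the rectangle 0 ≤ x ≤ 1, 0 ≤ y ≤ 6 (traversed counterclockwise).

Green's theorem converts the closed line integral into a double integral over the enclosed region D:

    ∮_C P dx + Q dy = ∬_D (∂Q/∂x - ∂P/∂y) dA.

Here P = 24x y^2, Q = 24x^2y + 24x, so

    ∂Q/∂x = 48x y + 24,    ∂P/∂y = 48x y,
    ∂Q/∂x - ∂P/∂y = 24.

D is the region 0 ≤ x ≤ 1, 0 ≤ y ≤ 6. Evaluating the double integral:

    ∬_D (24) dA = ∫_0^{1} ∫_0^{6} (24) dy dx.

Inner (y from 0 to 6): 144.
Outer (x from 0 to 1): 144.

Therefore ∮_C P dx + Q dy = 144.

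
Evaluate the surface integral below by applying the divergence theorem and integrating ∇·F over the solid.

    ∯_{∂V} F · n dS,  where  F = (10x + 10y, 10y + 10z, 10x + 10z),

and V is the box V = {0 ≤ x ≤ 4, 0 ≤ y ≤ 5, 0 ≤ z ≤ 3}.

By the divergence theorem,

    ∯_{∂V} F · n dS = ∭_V (∇ · F) dV.

Compute the divergence:
    ∇ · F = ∂F_x/∂x + ∂F_y/∂y + ∂F_z/∂z = 10 + 10 + 10 = 30.

V is a rectangular box, so dV = dx dy dz with 0 ≤ x ≤ 4, 0 ≤ y ≤ 5, 0 ≤ z ≤ 3.

Integrate (30) over V as an iterated integral:

    ∭_V (∇·F) dV = ∫_0^{4} ∫_0^{5} ∫_0^{3} (30) dz dy dx.

Inner (z from 0 to 3): 90.
Middle (y from 0 to 5): 450.
Outer (x from 0 to 4): 1800.

Therefore ∯_{∂V} F · n dS = 1800.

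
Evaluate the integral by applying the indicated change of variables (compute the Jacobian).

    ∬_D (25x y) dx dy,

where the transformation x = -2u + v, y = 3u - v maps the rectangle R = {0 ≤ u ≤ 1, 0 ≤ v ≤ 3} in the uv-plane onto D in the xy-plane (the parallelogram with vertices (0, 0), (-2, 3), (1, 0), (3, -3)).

Compute the Jacobian determinant of (x, y) with respect to (u, v):

    ∂(x,y)/∂(u,v) = | -2  1 | = (-2)(-1) - (1)(3) = -1.
                   | 3  -1 |

Its absolute value is |J| = 1 (the area scaling factor).

Substituting x = -2u + v, y = 3u - v into the integrand,

    25x y → -150u^2 + 125u v - 25v^2,

so the integral becomes

    ∬_R (-150u^2 + 125u v - 25v^2) · |J| du dv = ∫_0^1 ∫_0^3 (-150u^2 + 125u v - 25v^2) dv du.

Inner (v): -450u^2 + 1125u/2 - 225.
Outer (u): -375/4.

Therefore ∬_D (25x y) dx dy = -375/4.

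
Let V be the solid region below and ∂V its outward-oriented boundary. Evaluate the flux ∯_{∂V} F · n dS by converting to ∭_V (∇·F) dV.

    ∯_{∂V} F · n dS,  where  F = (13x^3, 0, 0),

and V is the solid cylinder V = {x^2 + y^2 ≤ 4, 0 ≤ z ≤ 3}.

By the divergence theorem,

    ∯_{∂V} F · n dS = ∭_V (∇ · F) dV.

Compute the divergence:
    ∇ · F = ∂F_x/∂x + ∂F_y/∂y + ∂F_z/∂z = 39x^2 + 0 + 0 = 39x^2.

In cylindrical coordinates, x = r cos(θ), y = r sin(θ), z = z, dV = r dr dθ dz, with 0 ≤ r ≤ 2, 0 ≤ θ ≤ 2π, 0 ≤ z ≤ 3.

The integrand, after substitution and multiplying by the volume element, becomes (39r^2cos(θ)^2) · r, so

    ∭_V (∇·F) dV = ∫_0^{2π} ∫_0^{2} ∫_0^{3} (39r^2cos(θ)^2) · r dz dr dθ.

Inner (z from 0 to 3): 117r^3cos(θ)^2.
Middle (r from 0 to 2): 468cos(θ)^2.
Outer (θ from 0 to 2π): 468π.

Therefore ∯_{∂V} F · n dS = 468π.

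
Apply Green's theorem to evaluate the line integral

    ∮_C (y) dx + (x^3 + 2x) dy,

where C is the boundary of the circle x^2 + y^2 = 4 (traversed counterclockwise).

Green's theorem converts the closed line integral into a double integral over the enclosed region D:

    ∮_C P dx + Q dy = ∬_D (∂Q/∂x - ∂P/∂y) dA.

Here P = y, Q = x^3 + 2x, so

    ∂Q/∂x = 3x^2 + 2,    ∂P/∂y = 1,
    ∂Q/∂x - ∂P/∂y = 3x^2 + 1.

D is the region x^2 + y^2 ≤ 4. Evaluating the double integral:

In polar coordinates (x = r cos θ, y = r sin θ, dA = r dr dθ) the integrand becomes 3r^2cos(θ)^2 + 1, so

    ∬_D (3x^2 + 1) dA = ∫_0^{2π} ∫_0^{2} (3r^2cos(θ)^2 + 1) · r dr dθ.

Inner (r from 0 to 2): 12cos(θ)^2 + 2.
Outer (θ from 0 to 2π): 16π.

Therefore ∮_C P dx + Q dy = 16π.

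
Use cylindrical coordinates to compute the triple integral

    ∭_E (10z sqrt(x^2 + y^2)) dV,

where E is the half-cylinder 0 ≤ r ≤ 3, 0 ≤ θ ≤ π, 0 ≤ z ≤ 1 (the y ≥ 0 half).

In cylindrical coordinates, x = r cos(θ), y = r sin(θ), z = z, and dV = r dr dθ dz.

The integrand becomes 10r z, so

    ∭_E (10z sqrt(x^2 + y^2)) dV = ∫_{0}^{π} ∫_{0}^{3} ∫_{0}^{1} (10r z) · r dz dr dθ.

Inner (z): 5r^2.
Middle (r from 0 to 3): 45.
Outer (θ): 45π.

Therefore the triple integral equals 45π.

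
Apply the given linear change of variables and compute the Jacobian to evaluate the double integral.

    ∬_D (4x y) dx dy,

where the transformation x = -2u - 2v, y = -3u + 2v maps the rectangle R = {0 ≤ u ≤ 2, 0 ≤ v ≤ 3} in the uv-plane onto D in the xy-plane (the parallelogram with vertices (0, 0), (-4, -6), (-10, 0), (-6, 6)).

Compute the Jacobian determinant of (x, y) with respect to (u, v):

    ∂(x,y)/∂(u,v) = | -2  -2 | = (-2)(2) - (-2)(-3) = -10.
                   | -3  2 |

Its absolute value is |J| = 10 (the area scaling factor).

Substituting x = -2u - 2v, y = -3u + 2v into the integrand,

    4x y → 24u^2 + 8u v - 16v^2,

so the integral becomes

    ∬_R (24u^2 + 8u v - 16v^2) · |J| du dv = ∫_0^2 ∫_0^3 (240u^2 + 80u v - 160v^2) dv du.

Inner (v): 720u^2 + 360u - 1440.
Outer (u): -240.

Therefore ∬_D (4x y) dx dy = -240.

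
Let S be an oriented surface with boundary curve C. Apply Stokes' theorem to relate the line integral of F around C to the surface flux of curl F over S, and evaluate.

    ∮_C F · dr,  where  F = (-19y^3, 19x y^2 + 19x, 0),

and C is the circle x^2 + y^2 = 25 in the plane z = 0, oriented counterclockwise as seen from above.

Let S be the flat disk x^2 + y^2 ≤ 25 in the plane z = 0, with upward unit normal n̂ = ẑ. By Stokes' theorem,

    ∮_C F · dr = ∬_S (∇ × F) · n̂ dS = ∬_D (curl F)_z dA,

where D is the disk x^2 + y^2 ≤ 25.

Compute the curl of F = (-19y^3, 19x y^2 + 19x, 0):
    (∇ × F)_x = ∂F_z/∂y - ∂F_y/∂z = 0,
    (∇ × F)_y = ∂F_x/∂z - ∂F_z/∂x = 0,
    (∇ × F)_z = ∂F_y/∂x - ∂F_x/∂y = 76y^2 + 19.

On z = 0, (curl F)_z = 76y^2 + 19.

Convert to polar (x = r cos θ, y = r sin θ, dA = r dr dθ); the integrand becomes 76r^2sin(θ)^2 + 19, so

    ∬_D (curl F)_z dA = ∫_0^{2π} ∫_0^{5} (76r^2sin(θ)^2 + 19) · r dr dθ.

Inner (r from 0 to 5): 11875sin(θ)^2 + 475/2.
Outer (θ from 0 to 2π): 12350π.

Therefore ∮_C F · dr = 12350π.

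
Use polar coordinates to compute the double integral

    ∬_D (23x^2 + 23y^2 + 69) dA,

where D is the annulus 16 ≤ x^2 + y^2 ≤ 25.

The region D is 4 ≤ r ≤ 5, 0 ≤ θ ≤ 2π in polar coordinates, where x = r cos(θ), y = r sin(θ), and dA = r dr dθ.

Under the substitution, the integrand becomes 23r^2 + 69, so

    ∬_D (23x^2 + 23y^2 + 69) dA = ∫_{0}^{2π} ∫_{4}^{5} (23r^2 + 69) · r dr dθ.

Inner integral (in r): ∫_{4}^{5} (23r^2 + 69) · r dr = 9729/4.

Outer integral (in θ): ∫_{0}^{2π} (9729/4) dθ = 9729π/2.

Therefore ∬_D (23x^2 + 23y^2 + 69) dA = 9729π/2.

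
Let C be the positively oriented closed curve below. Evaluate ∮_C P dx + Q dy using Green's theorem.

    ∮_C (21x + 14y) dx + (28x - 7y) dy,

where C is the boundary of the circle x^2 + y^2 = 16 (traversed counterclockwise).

Green's theorem converts the closed line integral into a double integral over the enclosed region D:

    ∮_C P dx + Q dy = ∬_D (∂Q/∂x - ∂P/∂y) dA.

Here P = 21x + 14y, Q = 28x - 7y, so

    ∂Q/∂x = 28,    ∂P/∂y = 14,
    ∂Q/∂x - ∂P/∂y = 14.

D is the region x^2 + y^2 ≤ 16. Evaluating the double integral:

In polar coordinates (x = r cos θ, y = r sin θ, dA = r dr dθ) the integrand becomes 14, so

    ∬_D (14) dA = ∫_0^{2π} ∫_0^{4} (14) · r dr dθ.

Inner (r from 0 to 4): 112.
Outer (θ from 0 to 2π): 224π.

Therefore ∮_C P dx + Q dy = 224π.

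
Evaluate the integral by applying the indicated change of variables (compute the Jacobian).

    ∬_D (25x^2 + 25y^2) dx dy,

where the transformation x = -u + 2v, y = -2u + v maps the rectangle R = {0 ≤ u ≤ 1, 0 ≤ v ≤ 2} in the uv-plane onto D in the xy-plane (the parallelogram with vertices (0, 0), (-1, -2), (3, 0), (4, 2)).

Compute the Jacobian determinant of (x, y) with respect to (u, v):

    ∂(x,y)/∂(u,v) = | -1  2 | = (-1)(1) - (2)(-2) = 3.
                   | -2  1 |

Its absolute value is |J| = 3 (the area scaling factor).

Substituting x = -u + 2v, y = -2u + v into the integrand,

    25x^2 + 25y^2 → 125u^2 - 200u v + 125v^2,

so the integral becomes

    ∬_R (125u^2 - 200u v + 125v^2) · |J| du dv = ∫_0^1 ∫_0^2 (375u^2 - 600u v + 375v^2) dv du.

Inner (v): 750u^2 - 1200u + 1000.
Outer (u): 650.

Therefore ∬_D (25x^2 + 25y^2) dx dy = 650.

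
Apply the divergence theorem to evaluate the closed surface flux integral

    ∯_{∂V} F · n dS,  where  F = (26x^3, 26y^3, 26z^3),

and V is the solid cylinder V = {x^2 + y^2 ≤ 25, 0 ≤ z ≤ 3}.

By the divergence theorem,

    ∯_{∂V} F · n dS = ∭_V (∇ · F) dV.

Compute the divergence:
    ∇ · F = ∂F_x/∂x + ∂F_y/∂y + ∂F_z/∂z = 78x^2 + 78y^2 + 78z^2.

In cylindrical coordinates, x = r cos(θ), y = r sin(θ), z = z, dV = r dr dθ dz, with 0 ≤ r ≤ 5, 0 ≤ θ ≤ 2π, 0 ≤ z ≤ 3.

The integrand, after substitution and multiplying by the volume element, becomes (78r^2 + 78z^2) · r, so

    ∭_V (∇·F) dV = ∫_0^{2π} ∫_0^{5} ∫_0^{3} (78r^2 + 78z^2) · r dz dr dθ.

Inner (z from 0 to 3): 234r (r^2 + 3).
Middle (r from 0 to 5): 90675/2.
Outer (θ from 0 to 2π): 90675π.

Therefore ∯_{∂V} F · n dS = 90675π.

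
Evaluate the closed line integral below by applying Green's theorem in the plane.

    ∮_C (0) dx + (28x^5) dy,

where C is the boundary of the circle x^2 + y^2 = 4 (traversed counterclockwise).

Green's theorem converts the closed line integral into a double integral over the enclosed region D:

    ∮_C P dx + Q dy = ∬_D (∂Q/∂x - ∂P/∂y) dA.

Here P = 0, Q = 28x^5, so

    ∂Q/∂x = 140x^4,    ∂P/∂y = 0,
    ∂Q/∂x - ∂P/∂y = 140x^4.

D is the region x^2 + y^2 ≤ 4. Evaluating the double integral:

In polar coordinates (x = r cos θ, y = r sin θ, dA = r dr dθ) the integrand becomes 140r^4cos(θ)^4, so

    ∬_D (140x^4) dA = ∫_0^{2π} ∫_0^{2} (140r^4cos(θ)^4) · r dr dθ.

Inner (r from 0 to 2): 4480cos(θ)^4/3.
Outer (θ from 0 to 2π): 1120π.

Therefore ∮_C P dx + Q dy = 1120π.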